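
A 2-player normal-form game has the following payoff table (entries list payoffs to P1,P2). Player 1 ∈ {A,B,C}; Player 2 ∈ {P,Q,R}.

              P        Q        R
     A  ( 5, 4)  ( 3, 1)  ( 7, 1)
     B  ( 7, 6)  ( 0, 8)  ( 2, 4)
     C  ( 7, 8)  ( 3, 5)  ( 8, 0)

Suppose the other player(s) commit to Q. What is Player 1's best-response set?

u_1(A vs Q) = 3
u_1(B vs Q) = 0
u_1(C vs Q) = 3
max payoff 3 at {A,C}

P1 best: {A,C}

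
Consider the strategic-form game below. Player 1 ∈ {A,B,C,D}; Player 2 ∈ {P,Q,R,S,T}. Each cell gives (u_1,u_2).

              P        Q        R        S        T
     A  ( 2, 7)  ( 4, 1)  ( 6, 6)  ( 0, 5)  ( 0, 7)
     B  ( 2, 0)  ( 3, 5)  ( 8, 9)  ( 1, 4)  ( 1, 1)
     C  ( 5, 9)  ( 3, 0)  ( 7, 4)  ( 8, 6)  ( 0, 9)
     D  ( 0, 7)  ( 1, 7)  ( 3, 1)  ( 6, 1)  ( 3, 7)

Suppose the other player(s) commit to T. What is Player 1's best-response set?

BR_1 = {D}

u_1(A vs T) = 0
u_1(B vs T) = 1
u_1(C vs T) = 0
u_1(D vs T) = 3
max payoff 3 at {D}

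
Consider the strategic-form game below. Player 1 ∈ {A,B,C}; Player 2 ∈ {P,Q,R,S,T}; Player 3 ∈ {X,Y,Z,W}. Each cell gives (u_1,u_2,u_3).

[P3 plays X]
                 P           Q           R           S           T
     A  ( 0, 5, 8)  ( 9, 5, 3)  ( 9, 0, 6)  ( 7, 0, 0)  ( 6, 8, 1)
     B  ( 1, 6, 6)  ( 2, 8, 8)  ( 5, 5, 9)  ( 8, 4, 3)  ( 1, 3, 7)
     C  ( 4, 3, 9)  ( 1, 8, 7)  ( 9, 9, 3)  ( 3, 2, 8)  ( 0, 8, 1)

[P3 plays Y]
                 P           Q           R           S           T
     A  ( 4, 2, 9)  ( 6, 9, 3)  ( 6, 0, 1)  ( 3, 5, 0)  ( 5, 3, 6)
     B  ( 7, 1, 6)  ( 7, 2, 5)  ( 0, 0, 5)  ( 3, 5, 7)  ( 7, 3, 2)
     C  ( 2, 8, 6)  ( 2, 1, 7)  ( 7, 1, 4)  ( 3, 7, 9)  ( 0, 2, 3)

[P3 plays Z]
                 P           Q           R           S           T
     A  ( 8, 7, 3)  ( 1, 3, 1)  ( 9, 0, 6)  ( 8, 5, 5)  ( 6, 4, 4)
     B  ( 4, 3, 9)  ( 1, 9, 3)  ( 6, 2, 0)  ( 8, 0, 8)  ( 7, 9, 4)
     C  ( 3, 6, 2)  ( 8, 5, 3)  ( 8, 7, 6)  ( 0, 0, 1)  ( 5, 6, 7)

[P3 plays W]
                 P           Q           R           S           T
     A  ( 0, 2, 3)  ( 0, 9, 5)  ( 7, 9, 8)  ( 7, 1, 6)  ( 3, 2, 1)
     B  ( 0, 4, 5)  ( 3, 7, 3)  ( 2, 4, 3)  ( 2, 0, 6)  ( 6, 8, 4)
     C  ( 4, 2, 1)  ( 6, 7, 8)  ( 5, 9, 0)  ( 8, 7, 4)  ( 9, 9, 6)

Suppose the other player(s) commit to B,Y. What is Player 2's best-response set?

u_2(P vs B,Y) = 1
u_2(Q vs B,Y) = 2
u_2(R vs B,Y) = 0
u_2(S vs B,Y) = 5
u_2(T vs B,Y) = 3
max payoff 5 at {S}

BR_2 = {S}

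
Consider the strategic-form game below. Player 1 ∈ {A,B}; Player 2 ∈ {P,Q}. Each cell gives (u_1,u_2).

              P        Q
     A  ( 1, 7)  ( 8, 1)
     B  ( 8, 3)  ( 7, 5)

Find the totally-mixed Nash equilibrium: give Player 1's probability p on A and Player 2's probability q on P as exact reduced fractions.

(p,q) = (1/4, 1/8)

P1 indiff ⇒ q·1+(1-q)·8 = q·8+(1-q)·7 ⇒ q(-7) = (1-q)(-1) ⇒ q = 1/8
P2 indiff ⇒ p·7+(1-p)·3 = p·1+(1-p)·5 ⇒ p(6) = (1-p)(2) ⇒ p = 1/4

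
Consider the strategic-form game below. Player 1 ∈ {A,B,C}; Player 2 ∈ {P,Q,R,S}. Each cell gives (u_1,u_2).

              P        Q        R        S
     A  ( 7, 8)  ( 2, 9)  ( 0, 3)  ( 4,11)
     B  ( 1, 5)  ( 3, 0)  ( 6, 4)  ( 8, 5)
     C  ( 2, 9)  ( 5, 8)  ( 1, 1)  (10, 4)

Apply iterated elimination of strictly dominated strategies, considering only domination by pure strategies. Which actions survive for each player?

P2 drop R (P beats it: A:8>3 B:5>4 C:9>1)
P1 drop B (C beats it: P:2>1 Q:5>3 S:10>8)
P1→{A,C} P2→{P,Q,S}

Remaining: P1:{A,C} P2:{P,Q,S}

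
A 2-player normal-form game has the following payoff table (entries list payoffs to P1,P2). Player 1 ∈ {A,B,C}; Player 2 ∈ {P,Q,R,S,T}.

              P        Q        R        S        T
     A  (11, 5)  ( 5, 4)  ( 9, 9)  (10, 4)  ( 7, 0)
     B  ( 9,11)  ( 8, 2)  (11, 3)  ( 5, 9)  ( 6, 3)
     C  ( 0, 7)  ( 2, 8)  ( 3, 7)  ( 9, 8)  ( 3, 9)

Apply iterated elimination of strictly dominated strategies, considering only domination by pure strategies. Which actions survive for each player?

Survivors P1:{A,B} P2:{P,R}

P1 drop C (A beats it: P:11>0 Q:5>2 R:9>3 S:10>9 T:7>3)
P2 drop Q (P beats it: A:5>4 B:11>2)
P2 drop S (P beats it: A:5>4 B:11>9)
P2 drop T (P beats it: A:5>0 B:11>3)
P1→{A,B} P2→{P,R}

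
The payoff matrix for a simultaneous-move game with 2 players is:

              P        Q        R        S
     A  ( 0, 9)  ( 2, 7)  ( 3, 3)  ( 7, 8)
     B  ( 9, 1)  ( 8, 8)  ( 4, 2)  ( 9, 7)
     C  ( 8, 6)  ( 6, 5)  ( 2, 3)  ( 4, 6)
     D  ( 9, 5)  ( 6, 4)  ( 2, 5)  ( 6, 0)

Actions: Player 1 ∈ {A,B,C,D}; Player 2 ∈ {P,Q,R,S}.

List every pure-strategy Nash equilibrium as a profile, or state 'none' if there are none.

(A,P): not NE [P1→D gives 9>0]
(A,Q): not NE [P1→B gives 8>2; P2→P gives 9>7]
(A,R): not NE [P1→B gives 4>3; P2→P gives 9>3]
(A,S): not NE [P1→B gives 9>7; P2→P gives 9>8]
(B,P): not NE [P2→Q gives 8>1]
(B,Q): NE
(B,R): not NE [P2→Q gives 8>2]
(B,S): not NE [P2→Q gives 8>7]
(C,P): not NE [P1→D gives 9>8]
(C,Q): not NE [P1→B gives 8>6; P2→S gives 6>5]
(C,R): not NE [P1→B gives 4>2; P2→S gives 6>3]
(C,S): not NE [P1→B gives 9>4]
(D,P): NE
(D,Q): not NE [P1→B gives 8>6; P2→R gives 5>4]
(D,R): not NE [P1→B gives 4>2]
(D,S): not NE [P1→B gives 9>6; P2→R gives 5>0]

Nash profiles: (B,Q), (D,P)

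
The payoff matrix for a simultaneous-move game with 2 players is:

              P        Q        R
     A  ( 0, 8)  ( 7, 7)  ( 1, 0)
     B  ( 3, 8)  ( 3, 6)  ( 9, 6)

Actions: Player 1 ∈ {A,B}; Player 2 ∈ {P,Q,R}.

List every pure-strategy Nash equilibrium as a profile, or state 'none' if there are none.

(A,P): not NE [P1→B gives 3>0]
(A,Q): not NE [P2→P gives 8>7]
(A,R): not NE [P1→B gives 9>1; P2→P gives 8>0]
(B,P): NE
(B,Q): not NE [P1→A gives 7>3; P2→P gives 8>6]
(B,R): not NE [P2→P gives 8>6]

Nash profiles: (B,P)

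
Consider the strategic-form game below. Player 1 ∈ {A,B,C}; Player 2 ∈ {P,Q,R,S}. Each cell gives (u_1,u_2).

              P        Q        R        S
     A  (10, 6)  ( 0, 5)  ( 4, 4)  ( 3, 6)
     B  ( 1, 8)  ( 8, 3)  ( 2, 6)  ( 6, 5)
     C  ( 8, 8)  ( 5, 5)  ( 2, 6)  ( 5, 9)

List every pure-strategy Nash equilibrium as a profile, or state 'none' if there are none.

(A,P): NE
(A,Q): not NE [P1→B gives 8>0; P2→S gives 6>5]
(A,R): not NE [P2→S gives 6>4]
(A,S): not NE [P1→B gives 6>3]
(B,P): not NE [P1→A gives 10>1]
(B,Q): not NE [P2→P gives 8>3]
(B,R): not NE [P1→A gives 4>2; P2→P gives 8>6]
(B,S): not NE [P2→P gives 8>5]
(C,P): not NE [P1→A gives 10>8; P2→S gives 9>8]
(C,Q): not NE [P1→B gives 8>5; P2→S gives 9>5]
(C,R): not NE [P1→A gives 4>2; P2→S gives 9>6]
(C,S): not NE [P1→B gives 6>5]

NE set: (A,P)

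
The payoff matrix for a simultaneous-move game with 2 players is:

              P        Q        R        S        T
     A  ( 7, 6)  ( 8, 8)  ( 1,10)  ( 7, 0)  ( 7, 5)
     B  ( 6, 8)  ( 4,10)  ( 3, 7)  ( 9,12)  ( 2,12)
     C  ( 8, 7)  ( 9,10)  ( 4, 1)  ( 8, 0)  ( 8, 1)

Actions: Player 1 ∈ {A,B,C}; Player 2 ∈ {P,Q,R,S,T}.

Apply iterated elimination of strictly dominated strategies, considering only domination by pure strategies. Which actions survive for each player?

P1 drop A (C beats it: P:8>7 Q:9>8 R:4>1 S:8>7 T:8>7)
P2 drop P (Q beats it: B:10>8 C:10>7)
P2 drop R (Q beats it: B:10>7 C:10>1)
P1→{B,C} P2→{Q,S,T}

IESDS → P1:{B,C} P2:{Q,S,T}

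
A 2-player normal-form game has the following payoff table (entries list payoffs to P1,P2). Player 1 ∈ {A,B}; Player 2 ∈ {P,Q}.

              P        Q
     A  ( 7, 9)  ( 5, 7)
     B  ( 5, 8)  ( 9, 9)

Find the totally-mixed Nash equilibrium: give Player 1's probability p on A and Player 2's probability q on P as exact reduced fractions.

P1 indiff ⇒ q·7+(1-q)·5 = q·5+(1-q)·9 ⇒ q(2) = (1-q)(4) ⇒ q = 2/3
P2 indiff ⇒ p·9+(1-p)·8 = p·7+(1-p)·9 ⇒ p(2) = (1-p)(1) ⇒ p = 1/3

(p,q) = (1/3, 2/3)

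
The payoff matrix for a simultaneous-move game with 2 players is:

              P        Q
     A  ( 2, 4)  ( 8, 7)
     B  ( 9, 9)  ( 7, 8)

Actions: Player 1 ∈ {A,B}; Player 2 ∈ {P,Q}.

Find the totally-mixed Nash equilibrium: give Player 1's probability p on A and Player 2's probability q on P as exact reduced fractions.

P1 indiff ⇒ q·2+(1-q)·8 = q·9+(1-q)·7 ⇒ q(-7) = (1-q)(-1) ⇒ q = 1/8
P2 indiff ⇒ p·4+(1-p)·9 = p·7+(1-p)·8 ⇒ p(-3) = (1-p)(-1) ⇒ p = 1/4

p=1/4, q=1/8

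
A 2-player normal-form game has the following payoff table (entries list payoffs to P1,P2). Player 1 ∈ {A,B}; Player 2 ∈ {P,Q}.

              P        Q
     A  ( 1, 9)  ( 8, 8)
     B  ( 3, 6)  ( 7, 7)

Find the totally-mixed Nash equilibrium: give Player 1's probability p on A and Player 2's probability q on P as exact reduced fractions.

P1 indiff ⇒ q·1+(1-q)·8 = q·3+(1-q)·7 ⇒ q(-2) = (1-q)(-1) ⇒ q = 1/3
P2 indiff ⇒ p·9+(1-p)·6 = p·8+(1-p)·7 ⇒ p(1) = (1-p)(1) ⇒ p = 1/2

p=1/2, q=1/3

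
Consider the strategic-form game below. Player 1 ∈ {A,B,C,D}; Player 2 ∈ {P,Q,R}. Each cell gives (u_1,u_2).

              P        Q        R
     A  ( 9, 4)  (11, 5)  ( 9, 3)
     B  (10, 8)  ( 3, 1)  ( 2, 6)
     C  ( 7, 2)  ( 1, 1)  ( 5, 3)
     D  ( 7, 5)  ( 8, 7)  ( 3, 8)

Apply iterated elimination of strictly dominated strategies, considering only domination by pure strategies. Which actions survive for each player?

P1 drop C (A beats it: P:9>7 Q:11>1 R:9>5)
P1 drop D (A beats it: P:9>7 Q:11>8 R:9>3)
P2 drop R (P beats it: A:4>3 B:8>6)
P1→{A,B} P2→{P,Q}

Survivors P1:{A,B} P2:{P,Q}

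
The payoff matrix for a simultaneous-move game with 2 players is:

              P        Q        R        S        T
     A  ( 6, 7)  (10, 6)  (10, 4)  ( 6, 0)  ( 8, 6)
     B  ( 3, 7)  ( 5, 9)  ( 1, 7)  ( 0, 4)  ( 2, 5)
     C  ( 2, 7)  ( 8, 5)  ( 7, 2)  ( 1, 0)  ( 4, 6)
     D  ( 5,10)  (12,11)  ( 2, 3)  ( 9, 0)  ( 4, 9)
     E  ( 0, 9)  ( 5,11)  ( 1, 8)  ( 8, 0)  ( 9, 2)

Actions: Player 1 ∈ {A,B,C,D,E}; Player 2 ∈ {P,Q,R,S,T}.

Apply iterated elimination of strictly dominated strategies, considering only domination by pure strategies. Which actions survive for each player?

P1 drop B (A beats it: P:6>3 Q:10>5 R:10>1 S:6>0 T:8>2)
P1 drop C (A beats it: P:6>2 Q:10>8 R:10>7 S:6>1 T:8>4)
P2 drop R (P beats it: A:7>4 D:10>3 E:9>8)
P2 drop S (P beats it: A:7>0 D:10>0 E:9>0)
P2 drop T (P beats it: A:7>6 D:10>9 E:9>2)
P1 drop E (A beats it: P:6>0 Q:10>5)
P1→{A,D} P2→{P,Q}

Remaining: P1:{A,D} P2:{P,Q}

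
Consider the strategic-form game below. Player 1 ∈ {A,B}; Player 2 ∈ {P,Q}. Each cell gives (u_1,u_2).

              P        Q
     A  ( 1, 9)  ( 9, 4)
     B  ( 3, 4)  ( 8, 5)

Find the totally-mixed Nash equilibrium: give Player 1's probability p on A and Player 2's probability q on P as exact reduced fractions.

(p,q) = (1/6, 1/3)

P1 indiff ⇒ q·1+(1-q)·9 = q·3+(1-q)·8 ⇒ q(-2) = (1-q)(-1) ⇒ q = 1/3
P2 indiff ⇒ p·9+(1-p)·4 = p·4+(1-p)·5 ⇒ p(5) = (1-p)(1) ⇒ p = 1/6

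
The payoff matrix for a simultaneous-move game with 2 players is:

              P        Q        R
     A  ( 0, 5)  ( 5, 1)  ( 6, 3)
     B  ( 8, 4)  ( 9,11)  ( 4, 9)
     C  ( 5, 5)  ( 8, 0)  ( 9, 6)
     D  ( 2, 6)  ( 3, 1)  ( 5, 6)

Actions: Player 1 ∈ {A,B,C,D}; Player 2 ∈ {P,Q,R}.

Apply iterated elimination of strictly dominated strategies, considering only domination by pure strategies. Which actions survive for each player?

P1 drop A (C beats it: P:5>0 Q:8>5 R:9>6)
P1 drop D (C beats it: P:5>2 Q:8>3 R:9>5)
P2 drop P (R beats it: B:9>4 C:6>5)
P1→{B,C} P2→{Q,R}

Remaining: P1:{B,C} P2:{Q,R}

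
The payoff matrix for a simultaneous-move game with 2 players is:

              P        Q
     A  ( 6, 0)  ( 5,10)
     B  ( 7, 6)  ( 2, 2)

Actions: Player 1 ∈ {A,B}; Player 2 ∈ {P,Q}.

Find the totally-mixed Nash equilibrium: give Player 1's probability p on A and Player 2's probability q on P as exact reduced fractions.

P1 indiff ⇒ q·6+(1-q)·5 = q·7+(1-q)·2 ⇒ q(-1) = (1-q)(-3) ⇒ q = 3/4
P2 indiff ⇒ p·0+(1-p)·6 = p·10+(1-p)·2 ⇒ p(-10) = (1-p)(-4) ⇒ p = 2/7

(p,q) = (2/7, 3/4)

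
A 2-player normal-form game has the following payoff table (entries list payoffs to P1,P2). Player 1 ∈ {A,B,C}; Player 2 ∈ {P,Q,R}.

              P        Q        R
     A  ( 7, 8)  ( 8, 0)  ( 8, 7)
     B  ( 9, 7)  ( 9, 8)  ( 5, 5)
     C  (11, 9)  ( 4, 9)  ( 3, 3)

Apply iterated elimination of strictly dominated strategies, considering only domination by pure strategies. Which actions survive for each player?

P2 drop R (P beats it: A:8>7 B:7>5 C:9>3)
P1 drop A (B beats it: P:9>7 Q:9>8)
P1→{B,C} P2→{P,Q}

IESDS → P1:{B,C} P2:{P,Q}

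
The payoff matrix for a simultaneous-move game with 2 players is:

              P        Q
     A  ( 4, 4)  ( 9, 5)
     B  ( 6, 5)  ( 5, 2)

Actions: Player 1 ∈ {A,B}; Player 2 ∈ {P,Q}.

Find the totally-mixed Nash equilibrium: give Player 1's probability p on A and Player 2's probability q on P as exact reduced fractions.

P1 indiff ⇒ q·4+(1-q)·9 = q·6+(1-q)·5 ⇒ q(-2) = (1-q)(-4) ⇒ q = 2/3
P2 indiff ⇒ p·4+(1-p)·5 = p·5+(1-p)·2 ⇒ p(-1) = (1-p)(-3) ⇒ p = 3/4

(p,q) = (3/4, 2/3)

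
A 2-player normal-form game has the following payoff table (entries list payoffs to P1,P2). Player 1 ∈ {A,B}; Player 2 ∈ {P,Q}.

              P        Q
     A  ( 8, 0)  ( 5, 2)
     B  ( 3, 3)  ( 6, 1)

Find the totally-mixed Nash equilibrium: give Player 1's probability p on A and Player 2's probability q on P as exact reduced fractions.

P1 indiff ⇒ q·8+(1-q)·5 = q·3+(1-q)·6 ⇒ q(5) = (1-q)(1) ⇒ q = 1/6
P2 indiff ⇒ p·0+(1-p)·3 = p·2+(1-p)·1 ⇒ p(-2) = (1-p)(-2) ⇒ p = 1/2

(p,q) = (1/2, 1/6)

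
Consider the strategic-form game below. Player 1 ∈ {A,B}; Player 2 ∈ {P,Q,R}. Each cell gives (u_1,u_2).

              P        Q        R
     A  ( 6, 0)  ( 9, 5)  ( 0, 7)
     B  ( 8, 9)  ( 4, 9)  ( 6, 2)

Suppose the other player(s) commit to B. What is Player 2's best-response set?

u_2(P vs B) = 9
u_2(Q vs B) = 9
u_2(R vs B) = 2
max payoff 9 at {P,Q}

P2 best: {P,Q}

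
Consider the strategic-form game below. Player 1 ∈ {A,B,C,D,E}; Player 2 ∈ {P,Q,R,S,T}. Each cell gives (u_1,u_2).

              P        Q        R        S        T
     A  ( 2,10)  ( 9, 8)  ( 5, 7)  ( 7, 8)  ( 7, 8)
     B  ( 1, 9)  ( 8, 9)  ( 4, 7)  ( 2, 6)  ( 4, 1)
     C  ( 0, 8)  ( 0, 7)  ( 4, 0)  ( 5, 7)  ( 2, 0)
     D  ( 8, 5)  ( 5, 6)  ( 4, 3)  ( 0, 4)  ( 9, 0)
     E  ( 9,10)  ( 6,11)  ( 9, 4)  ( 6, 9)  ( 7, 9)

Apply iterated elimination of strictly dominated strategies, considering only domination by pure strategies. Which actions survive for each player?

IESDS → P1:{A,E} P2:{P,Q}

P1 drop B (A beats it: P:2>1 Q:9>8 R:5>4 S:7>2 T:7>4)
P1 drop C (A beats it: P:2>0 Q:9>0 R:5>4 S:7>5 T:7>2)
P2 drop R (P beats it: A:10>7 D:5>3 E:10>4)
P2 drop S (P beats it: A:10>8 D:5>4 E:10>9)
P2 drop T (P beats it: A:10>8 D:5>0 E:10>9)
P1 drop D (E beats it: P:9>8 Q:6>5)
P1→{A,E} P2→{P,Q}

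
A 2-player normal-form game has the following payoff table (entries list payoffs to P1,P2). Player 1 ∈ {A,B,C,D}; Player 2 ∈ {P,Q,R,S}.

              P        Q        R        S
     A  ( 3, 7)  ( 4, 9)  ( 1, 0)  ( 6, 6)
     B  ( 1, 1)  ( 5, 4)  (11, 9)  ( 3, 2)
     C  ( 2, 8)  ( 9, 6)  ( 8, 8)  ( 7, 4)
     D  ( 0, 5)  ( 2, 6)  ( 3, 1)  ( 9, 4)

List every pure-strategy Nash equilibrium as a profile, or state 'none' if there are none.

NE set: (B,R)

(A,P): not NE [P2→Q gives 9>7]
(A,Q): not NE [P1→C gives 9>4]
(A,R): not NE [P1→B gives 11>1; P2→Q gives 9>0]
(A,S): not NE [P1→D gives 9>6; P2→Q gives 9>6]
(B,P): not NE [P1→A gives 3>1; P2→R gives 9>1]
(B,Q): not NE [P1→C gives 9>5; P2→R gives 9>4]
(B,R): NE
(B,S): not NE [P1→D gives 9>3; P2→R gives 9>2]
(C,P): not NE [P1→A gives 3>2]
(C,Q): not NE [P2→R gives 8>6]
(C,R): not NE [P1→B gives 11>8]
(C,S): not NE [P1→D gives 9>7; P2→R gives 8>4]
(D,P): not NE [P1→A gives 3>0; P2→Q gives 6>5]
(D,Q): not NE [P1→C gives 9>2]
(D,R): not NE [P1→B gives 11>3; P2→Q gives 6>1]
(D,S): not NE [P2→Q gives 6>4]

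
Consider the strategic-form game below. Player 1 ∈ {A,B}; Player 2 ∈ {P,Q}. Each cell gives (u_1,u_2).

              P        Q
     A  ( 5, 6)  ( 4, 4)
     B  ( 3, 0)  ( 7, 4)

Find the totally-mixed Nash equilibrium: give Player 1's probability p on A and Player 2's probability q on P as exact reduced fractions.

(p,q) = (2/3, 3/5)

P1 indiff ⇒ q·5+(1-q)·4 = q·3+(1-q)·7 ⇒ q(2) = (1-q)(3) ⇒ q = 3/5
P2 indiff ⇒ p·6+(1-p)·0 = p·4+(1-p)·4 ⇒ p(2) = (1-p)(4) ⇒ p = 2/3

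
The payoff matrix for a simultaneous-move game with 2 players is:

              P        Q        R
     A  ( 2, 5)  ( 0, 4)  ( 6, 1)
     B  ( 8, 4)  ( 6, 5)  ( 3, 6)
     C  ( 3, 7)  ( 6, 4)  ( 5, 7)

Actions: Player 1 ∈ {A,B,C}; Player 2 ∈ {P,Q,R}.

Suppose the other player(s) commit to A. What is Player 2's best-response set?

BR_2 = {P}

u_2(P vs A) = 5
u_2(Q vs A) = 4
u_2(R vs A) = 1
max payoff 5 at {P}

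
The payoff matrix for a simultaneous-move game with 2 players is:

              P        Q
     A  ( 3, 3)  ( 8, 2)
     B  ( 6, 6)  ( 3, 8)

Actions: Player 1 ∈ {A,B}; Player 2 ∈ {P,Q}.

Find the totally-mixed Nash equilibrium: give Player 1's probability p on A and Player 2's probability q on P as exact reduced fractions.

(p,q) = (2/3, 5/8)

P1 indiff ⇒ q·3+(1-q)·8 = q·6+(1-q)·3 ⇒ q(-3) = (1-q)(-5) ⇒ q = 5/8
P2 indiff ⇒ p·3+(1-p)·6 = p·2+(1-p)·8 ⇒ p(1) = (1-p)(2) ⇒ p = 2/3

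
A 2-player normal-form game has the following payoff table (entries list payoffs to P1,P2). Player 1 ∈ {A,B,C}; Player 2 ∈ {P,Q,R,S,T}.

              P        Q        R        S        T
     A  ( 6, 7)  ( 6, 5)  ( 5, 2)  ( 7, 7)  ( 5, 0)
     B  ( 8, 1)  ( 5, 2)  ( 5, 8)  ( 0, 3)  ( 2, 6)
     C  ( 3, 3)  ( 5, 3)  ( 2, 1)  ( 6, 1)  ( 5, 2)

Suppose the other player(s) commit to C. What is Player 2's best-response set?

u_2(P vs C) = 3
u_2(Q vs C) = 3
u_2(R vs C) = 1
u_2(S vs C) = 1
u_2(T vs C) = 2
max payoff 3 at {P,Q}

P2 best: {P,Q}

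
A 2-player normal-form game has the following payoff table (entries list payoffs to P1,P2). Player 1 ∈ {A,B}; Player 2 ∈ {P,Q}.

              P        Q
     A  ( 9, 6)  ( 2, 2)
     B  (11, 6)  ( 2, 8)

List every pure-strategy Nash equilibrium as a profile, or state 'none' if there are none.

PSNE = {(B,Q)}

(A,P): not NE [P1→B gives 11>9]
(A,Q): not NE [P2→P gives 6>2]
(B,P): not NE [P2→Q gives 8>6]
(B,Q): NE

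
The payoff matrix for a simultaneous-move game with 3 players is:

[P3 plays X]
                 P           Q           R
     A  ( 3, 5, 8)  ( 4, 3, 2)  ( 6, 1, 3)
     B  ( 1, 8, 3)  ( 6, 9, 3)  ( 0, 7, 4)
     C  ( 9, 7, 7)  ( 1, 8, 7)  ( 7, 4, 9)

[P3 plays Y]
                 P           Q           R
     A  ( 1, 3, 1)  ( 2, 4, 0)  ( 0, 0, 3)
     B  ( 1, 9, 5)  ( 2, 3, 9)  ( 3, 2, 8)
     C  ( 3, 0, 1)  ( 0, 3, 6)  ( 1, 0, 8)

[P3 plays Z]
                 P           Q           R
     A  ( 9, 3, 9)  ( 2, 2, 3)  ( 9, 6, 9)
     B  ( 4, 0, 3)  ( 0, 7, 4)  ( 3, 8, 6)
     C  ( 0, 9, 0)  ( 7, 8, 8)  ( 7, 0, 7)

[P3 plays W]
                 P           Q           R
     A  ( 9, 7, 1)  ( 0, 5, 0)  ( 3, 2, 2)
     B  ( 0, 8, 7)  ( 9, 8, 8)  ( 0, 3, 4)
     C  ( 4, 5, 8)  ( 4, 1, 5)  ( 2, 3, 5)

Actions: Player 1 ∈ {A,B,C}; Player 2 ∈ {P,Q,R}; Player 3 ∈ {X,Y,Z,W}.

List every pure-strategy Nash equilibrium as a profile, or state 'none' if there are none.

(A,P,X): not NE [P1→C gives 9>3; P3→Z gives 9>8]
(A,P,Y): not NE [P1→C gives 3>1; P2→Q gives 4>3; P3→Z gives 9>1]
(A,P,Z): not NE [P2→R gives 6>3]
(A,P,W): not NE [P3→Z gives 9>1]
(A,Q,X): not NE [P1→B gives 6>4; P2→P gives 5>3; P3→Z gives 3>2]
(A,Q,Y): not NE [P3→Z gives 3>0]
(A,Q,Z): not NE [P1→C gives 7>2; P2→R gives 6>2]
(A,Q,W): not NE [P1→B gives 9>0; P2→P gives 7>5; P3→Z gives 3>0]
(A,R,X): not NE [P1→C gives 7>6; P2→P gives 5>1; P3→Z gives 9>3]
(A,R,Y): not NE [P1→B gives 3>0; P2→Q gives 4>0; P3→Z gives 9>3]
(A,R,Z): NE
(A,R,W): not NE [P2→P gives 7>2; P3→Z gives 9>2]
(B,P,X): not NE [P1→C gives 9>1; P2→Q gives 9>8; P3→W gives 7>3]
(B,P,Y): not NE [P1→C gives 3>1; P3→W gives 7>5]
(B,P,Z): not NE [P1→A gives 9>4; P2→R gives 8>0; P3→W gives 7>3]
(B,P,W): not NE [P1→A gives 9>0]
(B,Q,X): not NE [P3→Y gives 9>3]
(B,Q,Y): not NE [P2→P gives 9>3]
(B,Q,Z): not NE [P1→C gives 7>0; P2→R gives 8>7; P3→Y gives 9>4]
(B,Q,W): not NE [P3→Y gives 9>8]
(B,R,X): not NE [P1→C gives 7>0; P2→Q gives 9>7; P3→Y gives 8>4]
(B,R,Y): not NE [P2→P gives 9>2]
(B,R,Z): not NE [P1→A gives 9>3; P3→Y gives 8>6]
(B,R,W): not NE [P1→A gives 3>0; P2→Q gives 8>3; P3→Y gives 8>4]
(C,P,X): not NE [P2→Q gives 8>7; P3→W gives 8>7]
(C,P,Y): not NE [P2→Q gives 3>0; P3→W gives 8>1]
(C,P,Z): not NE [P1→A gives 9>0; P3→W gives 8>0]
(C,P,W): not NE [P1→A gives 9>4]
(C,Q,X): not NE [P1→B gives 6>1; P3→Z gives 8>7]
(C,Q,Y): not NE [P1→B gives 2>0; P3→Z gives 8>6]
(C,Q,Z): not NE [P2→P gives 9>8]
(C,Q,W): not NE [P1→B gives 9>4; P2→P gives 5>1; P3→Z gives 8>5]
(C,R,X): not NE [P2→Q gives 8>4]
(C,R,Y): not NE [P1→B gives 3>1; P2→Q gives 3>0; P3→X gives 9>8]
(C,R,Z): not NE [P1→A gives 9>7; P2→P gives 9>0; P3→X gives 9>7]
(C,R,W): not NE [P1→A gives 3>2; P2→P gives 5>3; P3→X gives 9>5]

NE set: (A,R,Z)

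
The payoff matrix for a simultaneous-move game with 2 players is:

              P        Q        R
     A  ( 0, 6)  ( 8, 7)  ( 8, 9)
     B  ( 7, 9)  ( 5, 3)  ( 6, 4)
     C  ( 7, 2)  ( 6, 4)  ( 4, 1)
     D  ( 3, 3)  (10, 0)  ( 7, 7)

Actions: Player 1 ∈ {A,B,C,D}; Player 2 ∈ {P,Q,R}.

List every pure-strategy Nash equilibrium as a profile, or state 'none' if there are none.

(A,P): not NE [P1→C gives 7>0; P2→R gives 9>6]
(A,Q): not NE [P1→D gives 10>8; P2→R gives 9>7]
(A,R): NE
(B,P): NE
(B,Q): not NE [P1→D gives 10>5; P2→P gives 9>3]
(B,R): not NE [P1→A gives 8>6; P2→P gives 9>4]
(C,P): not NE [P2→Q gives 4>2]
(C,Q): not NE [P1→D gives 10>6]
(C,R): not NE [P1→A gives 8>4; P2→Q gives 4>1]
(D,P): not NE [P1→C gives 7>3; P2→R gives 7>3]
(D,Q): not NE [P2→R gives 7>0]
(D,R): not NE [P1→A gives 8>7]

NE set: (A,R), (B,P)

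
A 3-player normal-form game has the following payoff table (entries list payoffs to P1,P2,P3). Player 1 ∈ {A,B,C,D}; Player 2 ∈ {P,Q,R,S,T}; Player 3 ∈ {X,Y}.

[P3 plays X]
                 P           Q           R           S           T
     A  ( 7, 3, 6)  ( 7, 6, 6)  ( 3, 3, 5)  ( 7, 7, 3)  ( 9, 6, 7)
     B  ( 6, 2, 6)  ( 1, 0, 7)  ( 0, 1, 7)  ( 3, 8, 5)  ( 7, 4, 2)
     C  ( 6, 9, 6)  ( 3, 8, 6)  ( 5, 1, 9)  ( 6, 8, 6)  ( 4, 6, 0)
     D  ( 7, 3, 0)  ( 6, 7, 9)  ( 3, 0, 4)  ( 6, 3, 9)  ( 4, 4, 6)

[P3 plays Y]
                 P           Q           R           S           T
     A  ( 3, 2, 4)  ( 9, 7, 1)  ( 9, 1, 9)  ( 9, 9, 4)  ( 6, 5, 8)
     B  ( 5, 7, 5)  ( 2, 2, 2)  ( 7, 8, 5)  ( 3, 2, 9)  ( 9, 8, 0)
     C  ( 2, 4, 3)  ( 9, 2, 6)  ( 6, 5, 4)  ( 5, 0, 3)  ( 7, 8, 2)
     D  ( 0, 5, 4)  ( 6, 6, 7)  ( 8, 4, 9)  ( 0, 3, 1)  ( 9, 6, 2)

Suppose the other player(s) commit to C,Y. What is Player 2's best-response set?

u_2(P vs C,Y) = 4
u_2(Q vs C,Y) = 2
u_2(R vs C,Y) = 5
u_2(S vs C,Y) = 0
u_2(T vs C,Y) = 8
max payoff 8 at {T}

P2 best: {T}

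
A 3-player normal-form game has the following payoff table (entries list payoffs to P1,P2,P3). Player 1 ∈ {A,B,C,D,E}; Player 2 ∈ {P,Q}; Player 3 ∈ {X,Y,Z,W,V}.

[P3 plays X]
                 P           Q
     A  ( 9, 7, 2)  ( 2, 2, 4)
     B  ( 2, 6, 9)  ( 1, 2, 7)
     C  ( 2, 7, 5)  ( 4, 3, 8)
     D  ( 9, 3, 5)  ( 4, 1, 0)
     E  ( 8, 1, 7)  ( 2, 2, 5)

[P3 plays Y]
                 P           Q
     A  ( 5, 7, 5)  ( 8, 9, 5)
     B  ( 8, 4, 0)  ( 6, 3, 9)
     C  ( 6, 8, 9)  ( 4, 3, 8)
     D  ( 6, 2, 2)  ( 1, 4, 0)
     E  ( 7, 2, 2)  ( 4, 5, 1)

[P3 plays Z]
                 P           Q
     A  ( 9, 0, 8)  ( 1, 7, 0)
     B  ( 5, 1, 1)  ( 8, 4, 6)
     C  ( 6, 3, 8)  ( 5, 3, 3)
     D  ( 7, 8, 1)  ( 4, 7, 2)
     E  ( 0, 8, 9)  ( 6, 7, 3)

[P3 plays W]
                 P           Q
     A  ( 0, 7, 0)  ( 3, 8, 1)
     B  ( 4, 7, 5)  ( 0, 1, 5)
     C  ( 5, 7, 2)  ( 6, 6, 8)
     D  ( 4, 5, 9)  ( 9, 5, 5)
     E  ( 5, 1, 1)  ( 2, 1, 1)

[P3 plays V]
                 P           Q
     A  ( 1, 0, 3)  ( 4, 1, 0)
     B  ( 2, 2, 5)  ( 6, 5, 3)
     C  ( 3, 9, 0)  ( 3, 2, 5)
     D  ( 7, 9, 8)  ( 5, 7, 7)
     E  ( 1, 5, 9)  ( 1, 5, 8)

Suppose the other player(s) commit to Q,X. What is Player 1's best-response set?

u_1(A vs Q,X) = 2
u_1(B vs Q,X) = 1
u_1(C vs Q,X) = 4
u_1(D vs Q,X) = 4
u_1(E vs Q,X) = 2
max payoff 4 at {C,D}

argmax u_1 = {C,D}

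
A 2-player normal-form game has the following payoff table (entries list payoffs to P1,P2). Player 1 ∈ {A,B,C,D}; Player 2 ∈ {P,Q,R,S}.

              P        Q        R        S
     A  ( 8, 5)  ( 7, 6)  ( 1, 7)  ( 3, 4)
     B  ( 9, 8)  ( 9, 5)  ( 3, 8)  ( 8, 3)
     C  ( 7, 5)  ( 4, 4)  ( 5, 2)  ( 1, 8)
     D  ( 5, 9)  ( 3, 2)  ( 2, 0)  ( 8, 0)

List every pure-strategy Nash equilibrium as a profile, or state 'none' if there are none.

(A,P): not NE [P1→B gives 9>8; P2→R gives 7>5]
(A,Q): not NE [P1→B gives 9>7; P2→R gives 7>6]
(A,R): not NE [P1→C gives 5>1]
(A,S): not NE [P1→D gives 8>3; P2→R gives 7>4]
(B,P): NE
(B,Q): not NE [P2→R gives 8>5]
(B,R): not NE [P1→C gives 5>3]
(B,S): not NE [P2→R gives 8>3]
(C,P): not NE [P1→B gives 9>7; P2→S gives 8>5]
(C,Q): not NE [P1→B gives 9>4; P2→S gives 8>4]
(C,R): not NE [P2→S gives 8>2]
(C,S): not NE [P1→D gives 8>1]
(D,P): not NE [P1→B gives 9>5]
(D,Q): not NE [P1→B gives 9>3; P2→P gives 9>2]
(D,R): not NE [P1→C gives 5>2; P2→P gives 9>0]
(D,S): not NE [P2→P gives 9>0]

NE set: (B,P)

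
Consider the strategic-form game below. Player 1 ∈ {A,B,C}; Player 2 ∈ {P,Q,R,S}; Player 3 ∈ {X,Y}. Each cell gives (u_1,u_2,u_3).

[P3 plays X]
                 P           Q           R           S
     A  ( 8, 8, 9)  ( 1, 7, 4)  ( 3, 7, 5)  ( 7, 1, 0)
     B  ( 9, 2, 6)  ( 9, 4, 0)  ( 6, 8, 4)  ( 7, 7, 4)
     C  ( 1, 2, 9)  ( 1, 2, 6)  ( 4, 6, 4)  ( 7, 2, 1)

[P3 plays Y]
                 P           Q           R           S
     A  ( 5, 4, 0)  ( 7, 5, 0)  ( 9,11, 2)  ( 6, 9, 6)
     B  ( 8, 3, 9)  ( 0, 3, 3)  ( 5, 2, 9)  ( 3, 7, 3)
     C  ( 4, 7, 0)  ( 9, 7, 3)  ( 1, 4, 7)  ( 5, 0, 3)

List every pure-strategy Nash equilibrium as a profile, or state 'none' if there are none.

Equilibria: none

(A,P,X): not NE [P1→B gives 9>8]
(A,P,Y): not NE [P1→B gives 8>5; P2→R gives 11>4; P3→X gives 9>0]
(A,Q,X): not NE [P1→B gives 9>1; P2→P gives 8>7]
(A,Q,Y): not NE [P1→C gives 9>7; P2→R gives 11>5; P3→X gives 4>0]
(A,R,X): not NE [P1→B gives 6>3; P2→P gives 8>7]
(A,R,Y): not NE [P3→X gives 5>2]
(A,S,X): not NE [P2→P gives 8>1; P3→Y gives 6>0]
(A,S,Y): not NE [P2→R gives 11>9]
(B,P,X): not NE [P2→R gives 8>2; P3→Y gives 9>6]
(B,P,Y): not NE [P2→S gives 7>3]
(B,Q,X): not NE [P2→R gives 8>4; P3→Y gives 3>0]
(B,Q,Y): not NE [P1→C gives 9>0; P2→S gives 7>3]
(B,R,X): not NE [P3→Y gives 9>4]
(B,R,Y): not NE [P1→A gives 9>5; P2→S gives 7>2]
(B,S,X): not NE [P2→R gives 8>7]
(B,S,Y): not NE [P1→A gives 6>3; P3→X gives 4>3]
(C,P,X): not NE [P1→B gives 9>1; P2→R gives 6>2]
(C,P,Y): not NE [P1→B gives 8>4; P3→X gives 9>0]
(C,Q,X): not NE [P1→B gives 9>1; P2→R gives 6>2]
(C,Q,Y): not NE [P3→X gives 6>3]
(C,R,X): not NE [P1→B gives 6>4; P3→Y gives 7>4]
(C,R,Y): not NE [P1→A gives 9>1; P2→Q gives 7>4]
(C,S,X): not NE [P2→R gives 6>2; P3→Y gives 3>1]
(C,S,Y): not NE [P1→A gives 6>5; P2→Q gives 7>0]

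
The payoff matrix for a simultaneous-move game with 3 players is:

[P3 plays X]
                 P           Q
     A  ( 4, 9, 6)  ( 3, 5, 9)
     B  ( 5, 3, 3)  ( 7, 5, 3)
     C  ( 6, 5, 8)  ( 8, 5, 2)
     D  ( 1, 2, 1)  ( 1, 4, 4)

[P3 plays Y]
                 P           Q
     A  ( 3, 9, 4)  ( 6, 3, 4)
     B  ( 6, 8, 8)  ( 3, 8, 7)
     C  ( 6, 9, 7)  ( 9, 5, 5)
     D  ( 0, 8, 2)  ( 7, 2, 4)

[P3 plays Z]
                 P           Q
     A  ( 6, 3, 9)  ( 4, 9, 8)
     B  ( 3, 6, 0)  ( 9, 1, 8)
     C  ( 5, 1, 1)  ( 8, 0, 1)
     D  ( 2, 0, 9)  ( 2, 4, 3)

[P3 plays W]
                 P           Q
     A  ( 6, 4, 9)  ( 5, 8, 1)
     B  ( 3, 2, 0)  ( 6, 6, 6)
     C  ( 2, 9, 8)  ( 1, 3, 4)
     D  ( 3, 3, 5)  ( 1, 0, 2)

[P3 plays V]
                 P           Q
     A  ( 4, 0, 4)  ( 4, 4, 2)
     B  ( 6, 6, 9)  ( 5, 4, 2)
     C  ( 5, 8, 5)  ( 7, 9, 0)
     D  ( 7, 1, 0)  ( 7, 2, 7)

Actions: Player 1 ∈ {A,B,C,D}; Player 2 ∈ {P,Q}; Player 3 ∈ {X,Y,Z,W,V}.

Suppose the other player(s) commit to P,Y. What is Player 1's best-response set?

BR_1 = {B,C}

u_1(A vs P,Y) = 3
u_1(B vs P,Y) = 6
u_1(C vs P,Y) = 6
u_1(D vs P,Y) = 0
max payoff 6 at {B,C}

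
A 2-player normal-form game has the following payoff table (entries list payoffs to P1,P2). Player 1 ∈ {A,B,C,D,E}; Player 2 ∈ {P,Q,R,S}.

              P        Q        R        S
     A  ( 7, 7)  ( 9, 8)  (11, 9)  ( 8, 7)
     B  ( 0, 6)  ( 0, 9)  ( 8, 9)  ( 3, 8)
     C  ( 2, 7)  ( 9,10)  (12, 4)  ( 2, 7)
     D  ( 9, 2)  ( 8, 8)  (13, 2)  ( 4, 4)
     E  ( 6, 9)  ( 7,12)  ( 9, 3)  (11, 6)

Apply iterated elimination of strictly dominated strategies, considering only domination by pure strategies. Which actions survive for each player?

P1 drop B (A beats it: P:7>0 Q:9>0 R:11>8 S:8>3)
P2 drop P (Q beats it: A:8>7 C:10>7 D:8>2 E:12>9)
P2 drop S (Q beats it: A:8>7 C:10>7 D:8>4 E:12>6)
P1 drop E (A beats it: Q:9>7 R:11>9)
P1→{A,C,D} P2→{Q,R}

IESDS → P1:{A,C,D} P2:{Q,R}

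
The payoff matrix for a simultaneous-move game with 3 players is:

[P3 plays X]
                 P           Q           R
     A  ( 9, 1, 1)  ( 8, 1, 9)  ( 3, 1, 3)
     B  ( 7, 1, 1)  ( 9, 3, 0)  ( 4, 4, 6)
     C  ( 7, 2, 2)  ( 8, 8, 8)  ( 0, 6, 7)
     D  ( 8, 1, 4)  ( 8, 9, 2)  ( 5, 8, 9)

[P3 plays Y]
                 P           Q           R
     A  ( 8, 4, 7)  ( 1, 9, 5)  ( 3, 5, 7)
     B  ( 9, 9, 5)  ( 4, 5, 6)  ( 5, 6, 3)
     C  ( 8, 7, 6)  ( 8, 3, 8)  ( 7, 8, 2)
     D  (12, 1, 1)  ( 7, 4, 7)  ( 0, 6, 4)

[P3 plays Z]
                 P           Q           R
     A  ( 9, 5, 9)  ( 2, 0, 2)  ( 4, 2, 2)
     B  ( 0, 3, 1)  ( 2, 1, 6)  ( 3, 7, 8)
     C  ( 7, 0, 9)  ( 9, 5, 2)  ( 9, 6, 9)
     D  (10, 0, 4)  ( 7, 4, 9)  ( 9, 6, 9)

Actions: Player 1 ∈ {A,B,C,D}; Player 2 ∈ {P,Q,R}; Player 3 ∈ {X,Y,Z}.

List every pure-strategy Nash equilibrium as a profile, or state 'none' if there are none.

(A,P,X): not NE [P3→Z gives 9>1]
(A,P,Y): not NE [P1→D gives 12>8; P2→Q gives 9>4; P3→Z gives 9>7]
(A,P,Z): not NE [P1→D gives 10>9]
(A,Q,X): not NE [P1→B gives 9>8]
(A,Q,Y): not NE [P1→C gives 8>1; P3→X gives 9>5]
(A,Q,Z): not NE [P1→C gives 9>2; P2→P gives 5>0; P3→X gives 9>2]
(A,R,X): not NE [P1→D gives 5>3; P3→Y gives 7>3]
(A,R,Y): not NE [P1→C gives 7>3; P2→Q gives 9>5]
(A,R,Z): not NE [P1→D gives 9>4; P2→P gives 5>2; P3→Y gives 7>2]
(B,P,X): not NE [P1→A gives 9>7; P2→R gives 4>1; P3→Y gives 5>1]
(B,P,Y): not NE [P1→D gives 12>9]
(B,P,Z): not NE [P1→D gives 10>0; P2→R gives 7>3; P3→Y gives 5>1]
(B,Q,X): not NE [P2→R gives 4>3; P3→Z gives 6>0]
(B,Q,Y): not NE [P1→C gives 8>4; P2→P gives 9>5]
(B,Q,Z): not NE [P1→C gives 9>2; P2→R gives 7>1]
(B,R,X): not NE [P1→D gives 5>4; P3→Z gives 8>6]
(B,R,Y): not NE [P1→C gives 7>5; P2→P gives 9>6; P3→Z gives 8>3]
(B,R,Z): not NE [P1→D gives 9>3]
(C,P,X): not NE [P1→A gives 9>7; P2→Q gives 8>2; P3→Z gives 9>2]
(C,P,Y): not NE [P1→D gives 12>8; P2→R gives 8>7; P3→Z gives 9>6]
(C,P,Z): not NE [P1→D gives 10>7; P2→R gives 6>0]
(C,Q,X): not NE [P1→B gives 9>8]
(C,Q,Y): not NE [P2→R gives 8>3]
(C,Q,Z): not NE [P2→R gives 6>5; P3→Y gives 8>2]
(C,R,X): not NE [P1→D gives 5>0; P2→Q gives 8>6; P3→Z gives 9>7]
(C,R,Y): not NE [P3→Z gives 9>2]
(C,R,Z): NE
(D,P,X): not NE [P1→A gives 9>8; P2→Q gives 9>1]
(D,P,Y): not NE [P2→R gives 6>1; P3→Z gives 4>1]
(D,P,Z): not NE [P2→R gives 6>0]
(D,Q,X): not NE [P1→B gives 9>8; P3→Z gives 9>2]
(D,Q,Y): not NE [P1→C gives 8>7; P2→R gives 6>4; P3→Z gives 9>7]
(D,Q,Z): not NE [P1→C gives 9>7; P2→R gives 6>4]
(D,R,X): not NE [P2→Q gives 9>8]
(D,R,Y): not NE [P1→C gives 7>0; P3→Z gives 9>4]
(D,R,Z): NE

PSNE = {(C,R,Z), (D,R,Z)}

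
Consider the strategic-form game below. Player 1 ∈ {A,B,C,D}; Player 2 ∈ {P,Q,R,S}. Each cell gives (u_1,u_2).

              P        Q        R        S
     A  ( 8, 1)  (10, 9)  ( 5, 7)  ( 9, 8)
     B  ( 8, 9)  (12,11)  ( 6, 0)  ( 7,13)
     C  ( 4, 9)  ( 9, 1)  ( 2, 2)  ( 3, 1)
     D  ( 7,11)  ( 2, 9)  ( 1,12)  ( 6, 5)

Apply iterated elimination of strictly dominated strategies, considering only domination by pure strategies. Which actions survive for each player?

P1 drop C (A beats it: P:8>4 Q:10>9 R:5>2 S:9>3)
P1 drop D (A beats it: P:8>7 Q:10>2 R:5>1 S:9>6)
P2 drop P (Q beats it: A:9>1 B:11>9)
P2 drop R (Q beats it: A:9>7 B:11>0)
P1→{A,B} P2→{Q,S}

Survivors P1:{A,B} P2:{Q,S}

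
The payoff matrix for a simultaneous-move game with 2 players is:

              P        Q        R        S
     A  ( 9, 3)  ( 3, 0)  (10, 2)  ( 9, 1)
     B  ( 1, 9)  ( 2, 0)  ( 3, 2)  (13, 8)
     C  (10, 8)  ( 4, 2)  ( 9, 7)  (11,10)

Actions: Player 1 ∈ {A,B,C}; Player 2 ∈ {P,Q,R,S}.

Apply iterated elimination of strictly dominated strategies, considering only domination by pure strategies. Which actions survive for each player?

Survivors P1:{B,C} P2:{P,S}

P2 drop Q (P beats it: A:3>0 B:9>0 C:8>2)
P2 drop R (P beats it: A:3>2 B:9>2 C:8>7)
P1 drop A (C beats it: P:10>9 S:11>9)
P1→{B,C} P2→{P,S}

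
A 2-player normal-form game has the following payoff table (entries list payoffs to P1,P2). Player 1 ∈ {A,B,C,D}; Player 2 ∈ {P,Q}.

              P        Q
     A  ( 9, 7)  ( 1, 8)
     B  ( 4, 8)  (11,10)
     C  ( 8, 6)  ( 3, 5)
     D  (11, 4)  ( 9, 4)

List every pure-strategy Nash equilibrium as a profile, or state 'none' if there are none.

(A,P): not NE [P1→D gives 11>9; P2→Q gives 8>7]
(A,Q): not NE [P1→B gives 11>1]
(B,P): not NE [P1→D gives 11>4; P2→Q gives 10>8]
(B,Q): NE
(C,P): not NE [P1→D gives 11>8]
(C,Q): not NE [P1→B gives 11>3; P2→P gives 6>5]
(D,P): NE
(D,Q): not NE [P1→B gives 11>9]

NE set: (B,Q), (D,P)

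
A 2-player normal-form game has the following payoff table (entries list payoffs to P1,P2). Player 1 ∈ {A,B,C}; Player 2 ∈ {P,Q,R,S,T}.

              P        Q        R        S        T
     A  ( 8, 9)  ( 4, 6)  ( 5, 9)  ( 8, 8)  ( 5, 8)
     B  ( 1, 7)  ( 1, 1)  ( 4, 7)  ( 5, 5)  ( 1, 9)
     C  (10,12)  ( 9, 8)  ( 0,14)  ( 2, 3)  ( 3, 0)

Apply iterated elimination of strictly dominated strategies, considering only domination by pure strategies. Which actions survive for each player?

P1 drop B (A beats it: P:8>1 Q:4>1 R:5>4 S:8>5 T:5>1)
P2 drop Q (P beats it: A:9>6 C:12>8)
P2 drop S (P beats it: A:9>8 C:12>3)
P2 drop T (P beats it: A:9>8 C:12>0)
P1→{A,C} P2→{P,R}

IESDS → P1:{A,C} P2:{P,R}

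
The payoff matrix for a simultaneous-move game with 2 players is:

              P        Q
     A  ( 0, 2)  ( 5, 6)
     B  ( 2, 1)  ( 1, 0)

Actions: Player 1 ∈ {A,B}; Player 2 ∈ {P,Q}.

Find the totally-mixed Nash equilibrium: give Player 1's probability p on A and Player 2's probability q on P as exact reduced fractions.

P1 indiff ⇒ q·0+(1-q)·5 = q·2+(1-q)·1 ⇒ q(-2) = (1-q)(-4) ⇒ q = 2/3
P2 indiff ⇒ p·2+(1-p)·1 = p·6+(1-p)·0 ⇒ p(-4) = (1-p)(-1) ⇒ p = 1/5

p=1/5, q=2/3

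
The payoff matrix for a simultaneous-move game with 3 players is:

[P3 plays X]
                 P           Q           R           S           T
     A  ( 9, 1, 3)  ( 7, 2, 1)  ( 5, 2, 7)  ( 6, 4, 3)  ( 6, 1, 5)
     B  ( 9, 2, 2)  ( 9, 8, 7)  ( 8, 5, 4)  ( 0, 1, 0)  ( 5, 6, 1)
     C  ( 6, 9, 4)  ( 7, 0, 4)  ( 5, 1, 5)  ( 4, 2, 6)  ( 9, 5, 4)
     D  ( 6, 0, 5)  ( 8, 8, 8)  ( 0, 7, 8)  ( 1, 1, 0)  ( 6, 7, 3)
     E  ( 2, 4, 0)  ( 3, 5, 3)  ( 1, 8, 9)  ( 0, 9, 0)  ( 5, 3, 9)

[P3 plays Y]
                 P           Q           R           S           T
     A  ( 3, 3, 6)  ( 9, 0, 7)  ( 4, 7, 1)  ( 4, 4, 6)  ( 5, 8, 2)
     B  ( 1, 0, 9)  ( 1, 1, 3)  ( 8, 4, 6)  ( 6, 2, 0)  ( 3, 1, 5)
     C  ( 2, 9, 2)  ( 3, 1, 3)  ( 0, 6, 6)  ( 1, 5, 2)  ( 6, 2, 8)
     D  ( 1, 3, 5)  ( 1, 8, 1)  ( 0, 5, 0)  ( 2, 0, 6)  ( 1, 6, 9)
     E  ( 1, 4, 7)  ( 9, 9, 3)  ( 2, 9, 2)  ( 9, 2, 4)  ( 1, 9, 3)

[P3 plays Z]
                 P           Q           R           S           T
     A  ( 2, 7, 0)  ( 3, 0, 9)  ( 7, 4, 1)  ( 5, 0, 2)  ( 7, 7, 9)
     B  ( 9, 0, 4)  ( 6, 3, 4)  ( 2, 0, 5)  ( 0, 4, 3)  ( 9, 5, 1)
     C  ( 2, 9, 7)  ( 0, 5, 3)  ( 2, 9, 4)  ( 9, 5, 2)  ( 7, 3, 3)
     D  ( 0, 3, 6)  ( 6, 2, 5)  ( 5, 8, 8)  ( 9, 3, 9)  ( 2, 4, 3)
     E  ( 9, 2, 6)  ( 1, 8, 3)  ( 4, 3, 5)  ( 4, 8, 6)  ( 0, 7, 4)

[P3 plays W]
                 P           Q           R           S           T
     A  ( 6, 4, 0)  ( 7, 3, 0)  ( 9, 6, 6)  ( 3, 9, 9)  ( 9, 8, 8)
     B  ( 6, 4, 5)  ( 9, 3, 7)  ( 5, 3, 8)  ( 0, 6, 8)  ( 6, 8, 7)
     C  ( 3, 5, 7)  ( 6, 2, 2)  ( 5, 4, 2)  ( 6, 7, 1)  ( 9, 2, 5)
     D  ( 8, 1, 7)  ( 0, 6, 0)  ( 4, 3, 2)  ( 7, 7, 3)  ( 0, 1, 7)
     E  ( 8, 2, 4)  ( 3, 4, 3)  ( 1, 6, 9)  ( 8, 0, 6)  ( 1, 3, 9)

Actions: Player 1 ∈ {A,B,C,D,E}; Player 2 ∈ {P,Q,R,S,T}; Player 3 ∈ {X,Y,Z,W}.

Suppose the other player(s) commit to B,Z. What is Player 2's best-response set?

u_2(P vs B,Z) = 0
u_2(Q vs B,Z) = 3
u_2(R vs B,Z) = 0
u_2(S vs B,Z) = 4
u_2(T vs B,Z) = 5
max payoff 5 at {T}

argmax u_2 = {T}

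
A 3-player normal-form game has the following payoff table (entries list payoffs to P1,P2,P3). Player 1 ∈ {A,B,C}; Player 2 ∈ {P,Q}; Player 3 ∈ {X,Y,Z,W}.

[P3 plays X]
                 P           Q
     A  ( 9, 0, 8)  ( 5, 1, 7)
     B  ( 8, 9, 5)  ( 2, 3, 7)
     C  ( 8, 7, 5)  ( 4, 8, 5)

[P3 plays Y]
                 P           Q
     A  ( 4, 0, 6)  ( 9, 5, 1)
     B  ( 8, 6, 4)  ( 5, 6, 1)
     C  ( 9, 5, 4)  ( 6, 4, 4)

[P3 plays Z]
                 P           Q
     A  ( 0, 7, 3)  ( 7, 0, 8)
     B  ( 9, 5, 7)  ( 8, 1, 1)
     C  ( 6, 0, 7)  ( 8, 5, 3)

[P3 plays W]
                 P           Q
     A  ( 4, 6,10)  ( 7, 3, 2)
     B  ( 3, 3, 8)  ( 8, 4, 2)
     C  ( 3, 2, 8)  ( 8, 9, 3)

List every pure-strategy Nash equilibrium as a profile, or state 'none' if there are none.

PSNE = {(A,P,W)}

(A,P,X): not NE [P2→Q gives 1>0; P3→W gives 10>8]
(A,P,Y): not NE [P1→C gives 9>4; P2→Q gives 5>0; P3→W gives 10>6]
(A,P,Z): not NE [P1→B gives 9>0; P3→W gives 10>3]
(A,P,W): NE
(A,Q,X): not NE [P3→Z gives 8>7]
(A,Q,Y): not NE [P3→Z gives 8>1]
(A,Q,Z): not NE [P1→C gives 8>7; P2→P gives 7>0]
(A,Q,W): not NE [P1→C gives 8>7; P2→P gives 6>3; P3→Z gives 8>2]
(B,P,X): not NE [P1→A gives 9>8; P3→W gives 8>5]
(B,P,Y): not NE [P1→C gives 9>8; P3→W gives 8>4]
(B,P,Z): not NE [P3→W gives 8>7]
(B,P,W): not NE [P1→A gives 4>3; P2→Q gives 4>3]
(B,Q,X): not NE [P1→A gives 5>2; P2→P gives 9>3]
(B,Q,Y): not NE [P1→A gives 9>5; P3→X gives 7>1]
(B,Q,Z): not NE [P2→P gives 5>1; P3→X gives 7>1]
(B,Q,W): not NE [P3→X gives 7>2]
(C,P,X): not NE [P1→A gives 9>8; P2→Q gives 8>7; P3→W gives 8>5]
(C,P,Y): not NE [P3→W gives 8>4]
(C,P,Z): not NE [P1→B gives 9>6; P2→Q gives 5>0; P3→W gives 8>7]
(C,P,W): not NE [P1→A gives 4>3; P2→Q gives 9>2]
(C,Q,X): not NE [P1→A gives 5>4]
(C,Q,Y): not NE [P1→A gives 9>6; P2→P gives 5>4; P3→X gives 5>4]
(C,Q,Z): not NE [P3→X gives 5>3]
(C,Q,W): not NE [P3→X gives 5>3]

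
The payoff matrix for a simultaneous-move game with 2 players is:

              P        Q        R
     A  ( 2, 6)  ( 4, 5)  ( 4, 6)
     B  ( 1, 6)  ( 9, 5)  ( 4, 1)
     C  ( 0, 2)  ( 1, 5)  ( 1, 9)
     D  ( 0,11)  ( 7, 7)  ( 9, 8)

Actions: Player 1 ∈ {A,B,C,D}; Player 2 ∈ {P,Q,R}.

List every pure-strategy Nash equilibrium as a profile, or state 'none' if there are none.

(A,P): NE
(A,Q): not NE [P1→B gives 9>4; P2→R gives 6>5]
(A,R): not NE [P1→D gives 9>4]
(B,P): not NE [P1→A gives 2>1]
(B,Q): not NE [P2→P gives 6>5]
(B,R): not NE [P1→D gives 9>4; P2→P gives 6>1]
(C,P): not NE [P1→A gives 2>0; P2→R gives 9>2]
(C,Q): not NE [P1→B gives 9>1; P2→R gives 9>5]
(C,R): not NE [P1→D gives 9>1]
(D,P): not NE [P1→A gives 2>0]
(D,Q): not NE [P1→B gives 9>7; P2→P gives 11>7]
(D,R): not NE [P2→P gives 11>8]

PSNE = {(A,P)}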